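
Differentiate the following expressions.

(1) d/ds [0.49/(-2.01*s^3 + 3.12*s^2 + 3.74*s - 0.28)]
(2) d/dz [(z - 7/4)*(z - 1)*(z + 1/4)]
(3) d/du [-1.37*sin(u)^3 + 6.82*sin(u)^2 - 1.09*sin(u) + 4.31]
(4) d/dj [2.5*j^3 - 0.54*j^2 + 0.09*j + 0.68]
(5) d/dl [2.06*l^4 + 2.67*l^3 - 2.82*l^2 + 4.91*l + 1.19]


(1) = (2.9547*s^2 - 3.0576*s - 1.8326)/(2.01*s^3 - 3.12*s^2 - 3.74*s + 0.28)^2
(2) = 3*z^2 - 5*z + 17/16
(3) = (-4.11*sin(u)^2 + 13.64*sin(u) - 1.09)*cos(u)
(4) = 7.5*j^2 - 1.08*j + 0.09
(5) = 8.24*l^3 + 8.01*l^2 - 5.64*l + 4.91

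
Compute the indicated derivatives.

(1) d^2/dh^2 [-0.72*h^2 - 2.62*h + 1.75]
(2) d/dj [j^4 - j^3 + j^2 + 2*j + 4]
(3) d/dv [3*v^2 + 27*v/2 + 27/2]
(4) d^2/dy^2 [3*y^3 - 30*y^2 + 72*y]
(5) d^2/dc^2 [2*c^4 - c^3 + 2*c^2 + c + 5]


(1) = -1.44000000000000
(2) = 4*j^3 - 3*j^2 + 2*j + 2
(3) = 6*v + 27/2
(4) = 18*y - 60
(5) = 24*c^2 - 6*c + 4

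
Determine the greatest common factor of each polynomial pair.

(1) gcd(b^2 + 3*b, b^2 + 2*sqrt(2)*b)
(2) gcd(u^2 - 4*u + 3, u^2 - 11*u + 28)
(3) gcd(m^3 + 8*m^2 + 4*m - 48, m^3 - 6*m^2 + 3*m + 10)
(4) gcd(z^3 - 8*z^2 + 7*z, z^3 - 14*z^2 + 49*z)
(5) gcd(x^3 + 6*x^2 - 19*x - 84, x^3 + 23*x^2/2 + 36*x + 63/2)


(1) = gcd(b*(b + 3), b*(b + 2*sqrt(2))) = b
(2) = gcd((u - 3)*(u - 1), (u - 7)*(u - 4)) = 1
(3) = m - 2
(4) = z^2 - 7*z
(5) = x^2 + 10*x + 21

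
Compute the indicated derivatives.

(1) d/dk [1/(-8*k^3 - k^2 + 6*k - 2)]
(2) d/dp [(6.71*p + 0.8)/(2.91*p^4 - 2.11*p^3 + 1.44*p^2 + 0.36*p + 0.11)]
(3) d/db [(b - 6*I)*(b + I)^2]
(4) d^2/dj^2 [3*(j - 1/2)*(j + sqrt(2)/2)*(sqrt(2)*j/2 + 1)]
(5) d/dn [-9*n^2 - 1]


(1) = 2*(12*k^2 + k - 3)/(8*k^3 + k^2 - 6*k + 2)^2
(2) = (-58.5783*p^4 + 19.0042*p^3 - 4.5984*p^2 - 2.304*p + 0.4501)/(8.4681*p^8 - 12.2802*p^7 + 12.8329*p^6 - 3.9816*p^5 + 1.1946*p^4 + 0.5726*p^3 + 0.4464*p^2 + 0.0792*p + 0.0121)
(3) = (b + I)*(3*b - 11*I)
(4) = 9*sqrt(2)*j - 3*sqrt(2)/2 + 9
(5) = -18*n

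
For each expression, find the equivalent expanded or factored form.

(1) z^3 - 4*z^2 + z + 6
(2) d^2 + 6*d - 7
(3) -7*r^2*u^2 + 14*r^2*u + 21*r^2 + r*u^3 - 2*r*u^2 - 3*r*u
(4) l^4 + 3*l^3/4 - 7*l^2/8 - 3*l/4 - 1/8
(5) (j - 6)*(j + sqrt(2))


(1) = (z - 3)*(z - 2)*(z + 1)
(2) = (d - 1)*(d + 7)
(3) = (-7*r + u)*(u - 3)*(r*u + r)
(4) = (l - 1)*(l + 1/4)*(l + 1/2)*(l + 1)
(5) = j^2 - 6*j + sqrt(2)*j - 6*sqrt(2)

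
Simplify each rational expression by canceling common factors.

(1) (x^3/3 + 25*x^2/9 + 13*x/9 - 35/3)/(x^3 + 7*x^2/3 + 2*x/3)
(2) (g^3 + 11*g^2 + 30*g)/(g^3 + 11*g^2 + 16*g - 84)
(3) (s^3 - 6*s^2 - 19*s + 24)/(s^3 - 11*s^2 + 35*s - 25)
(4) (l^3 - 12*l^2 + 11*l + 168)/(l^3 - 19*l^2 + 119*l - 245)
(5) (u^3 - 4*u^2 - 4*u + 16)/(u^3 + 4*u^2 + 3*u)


(1) = (3*x^3 + 25*x^2 + 13*x - 105)/(9*x^3 + 21*x^2 + 6*x)
(2) = (g^2 + 5*g)/(g^2 + 5*g - 14)
(3) = (s^2 - 5*s - 24)/(s^2 - 10*s + 25)
(4) = (l^2 - 5*l - 24)/(l^2 - 12*l + 35)
(5) = (u^3 - 4*u^2 - 4*u + 16)/(u^3 + 4*u^2 + 3*u)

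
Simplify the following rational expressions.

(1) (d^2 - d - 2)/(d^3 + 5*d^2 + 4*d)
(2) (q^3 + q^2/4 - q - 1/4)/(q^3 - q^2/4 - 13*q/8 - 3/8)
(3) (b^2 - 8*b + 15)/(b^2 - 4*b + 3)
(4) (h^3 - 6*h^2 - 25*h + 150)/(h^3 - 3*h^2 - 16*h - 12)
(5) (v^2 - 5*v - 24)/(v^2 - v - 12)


(1) = (d - 2)/(d^2 + 4*d)
(2) = (2*q - 2)/(2*q - 3)
(3) = (b - 5)/(b - 1)
(4) = (h^2 - 25)/(h^2 + 3*h + 2)
(5) = (v - 8)/(v - 4)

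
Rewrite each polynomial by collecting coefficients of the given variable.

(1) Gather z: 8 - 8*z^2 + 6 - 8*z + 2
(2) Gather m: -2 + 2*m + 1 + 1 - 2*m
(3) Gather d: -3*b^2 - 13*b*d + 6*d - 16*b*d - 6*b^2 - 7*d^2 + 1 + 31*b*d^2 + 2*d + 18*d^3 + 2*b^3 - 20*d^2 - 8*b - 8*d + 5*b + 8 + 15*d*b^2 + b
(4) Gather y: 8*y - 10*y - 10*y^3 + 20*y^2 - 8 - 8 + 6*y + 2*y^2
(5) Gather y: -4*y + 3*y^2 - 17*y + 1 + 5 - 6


(1) = -8*z^2 - 8*z + 16
(2) = 0
(3) = 2*b^3 - 9*b^2 - 2*b + 18*d^3 + d^2*(31*b - 27) + d*(15*b^2 - 29*b) + 9
(4) = -10*y^3 + 22*y^2 + 4*y - 16
(5) = 3*y^2 - 21*y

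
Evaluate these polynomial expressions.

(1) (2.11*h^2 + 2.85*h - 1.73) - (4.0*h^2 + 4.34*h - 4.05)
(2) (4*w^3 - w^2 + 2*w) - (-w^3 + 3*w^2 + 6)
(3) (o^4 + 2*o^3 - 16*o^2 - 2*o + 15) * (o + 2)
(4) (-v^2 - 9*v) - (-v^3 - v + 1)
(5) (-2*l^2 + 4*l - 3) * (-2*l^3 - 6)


(1) = -1.89*h^2 - 1.49*h + 2.32
(2) = 5*w^3 - 4*w^2 + 2*w - 6
(3) = o^5 + 4*o^4 - 12*o^3 - 34*o^2 + 11*o + 30
(4) = v^3 - v^2 - 8*v - 1
(5) = 4*l^5 - 8*l^4 + 6*l^3 + 12*l^2 - 24*l + 18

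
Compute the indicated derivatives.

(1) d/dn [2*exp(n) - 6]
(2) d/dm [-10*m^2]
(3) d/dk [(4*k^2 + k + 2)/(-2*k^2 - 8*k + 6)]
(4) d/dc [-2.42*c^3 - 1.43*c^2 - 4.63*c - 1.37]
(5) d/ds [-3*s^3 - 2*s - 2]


(1) = 2*exp(n)
(2) = -20*m
(3) = (-15*k^2 + 28*k + 11)/(2*(k^4 + 8*k^3 + 10*k^2 - 24*k + 9))
(4) = -7.26*c^2 - 2.86*c - 4.63
(5) = -9*s^2 - 2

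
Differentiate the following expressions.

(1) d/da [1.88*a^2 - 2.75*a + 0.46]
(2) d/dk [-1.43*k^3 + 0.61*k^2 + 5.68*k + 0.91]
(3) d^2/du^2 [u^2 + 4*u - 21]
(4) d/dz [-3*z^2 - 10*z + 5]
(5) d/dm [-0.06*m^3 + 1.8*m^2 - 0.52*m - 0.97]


(1) = 3.76*a - 2.75
(2) = -4.29*k^2 + 1.22*k + 5.68
(3) = 2
(4) = -6*z - 10
(5) = -0.18*m^2 + 3.6*m - 0.52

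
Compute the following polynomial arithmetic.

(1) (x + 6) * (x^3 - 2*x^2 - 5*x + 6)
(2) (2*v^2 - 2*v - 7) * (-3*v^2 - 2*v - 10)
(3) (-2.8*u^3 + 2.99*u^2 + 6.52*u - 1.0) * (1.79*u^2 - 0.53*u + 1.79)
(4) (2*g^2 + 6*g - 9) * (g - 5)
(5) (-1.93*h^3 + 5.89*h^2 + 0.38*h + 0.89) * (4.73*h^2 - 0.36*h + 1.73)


(1) = x^4 + 4*x^3 - 17*x^2 - 24*x + 36
(2) = -6*v^4 + 2*v^3 + 5*v^2 + 34*v + 70
(3) = -5.012*u^5 + 6.8361*u^4 + 5.0741*u^3 + 0.1065*u^2 + 12.2008*u - 1.79
(4) = 2*g^3 - 4*g^2 - 39*g + 45
(5) = -9.1289*h^5 + 28.5545*h^4 - 3.6619*h^3 + 14.2626*h^2 + 0.337*h + 1.5397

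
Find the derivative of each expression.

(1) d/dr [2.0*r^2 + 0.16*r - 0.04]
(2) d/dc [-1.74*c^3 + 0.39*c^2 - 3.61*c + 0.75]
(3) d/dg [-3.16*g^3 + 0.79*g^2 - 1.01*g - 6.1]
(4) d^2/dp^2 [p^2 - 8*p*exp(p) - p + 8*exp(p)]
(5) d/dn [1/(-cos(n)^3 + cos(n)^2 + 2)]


(1) = 4.0*r + 0.16
(2) = -5.22*c^2 + 0.78*c - 3.61
(3) = -9.48*g^2 + 1.58*g - 1.01
(4) = -8*p*exp(p) - 8*exp(p) + 2
(5) = (2 - 3*cos(n))*sin(n)*cos(n)/(-cos(n)^3 + cos(n)^2 + 2)^2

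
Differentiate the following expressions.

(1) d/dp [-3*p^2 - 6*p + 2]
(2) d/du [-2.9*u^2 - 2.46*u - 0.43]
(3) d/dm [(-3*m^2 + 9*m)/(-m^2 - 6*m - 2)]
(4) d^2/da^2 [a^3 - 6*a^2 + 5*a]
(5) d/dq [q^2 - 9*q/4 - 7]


(1) = -6*p - 6
(2) = -5.8*u - 2.46
(3) = 3*(9*m^2 + 4*m - 6)/(m^4 + 12*m^3 + 40*m^2 + 24*m + 4)
(4) = 6*a - 12
(5) = 2*q - 9/4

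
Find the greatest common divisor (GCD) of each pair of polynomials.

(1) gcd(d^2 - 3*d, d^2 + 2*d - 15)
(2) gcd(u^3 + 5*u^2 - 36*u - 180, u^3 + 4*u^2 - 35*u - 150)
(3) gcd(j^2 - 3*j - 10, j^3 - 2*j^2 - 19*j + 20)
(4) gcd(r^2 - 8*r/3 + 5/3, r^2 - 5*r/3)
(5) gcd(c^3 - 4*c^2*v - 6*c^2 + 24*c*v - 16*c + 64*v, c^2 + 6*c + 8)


(1) = d - 3
(2) = gcd((u - 6)*(u + 5)*(u + 6), (u - 6)*(u + 5)^2) = u^2 - u - 30
(3) = j - 5
(4) = gcd((r - 5/3)*(r - 1), r*(r - 5/3)) = r - 5/3
(5) = gcd((c - 8)*(c + 2)*(c - 4*v), (c + 2)*(c + 4)) = c + 2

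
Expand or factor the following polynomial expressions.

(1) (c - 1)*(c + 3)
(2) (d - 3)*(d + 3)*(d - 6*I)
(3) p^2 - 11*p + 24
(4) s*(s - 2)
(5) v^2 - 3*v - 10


(1) = c^2 + 2*c - 3
(2) = d^3 - 6*I*d^2 - 9*d + 54*I
(3) = (p - 8)*(p - 3)
(4) = s^2 - 2*s
(5) = (v - 5)*(v + 2)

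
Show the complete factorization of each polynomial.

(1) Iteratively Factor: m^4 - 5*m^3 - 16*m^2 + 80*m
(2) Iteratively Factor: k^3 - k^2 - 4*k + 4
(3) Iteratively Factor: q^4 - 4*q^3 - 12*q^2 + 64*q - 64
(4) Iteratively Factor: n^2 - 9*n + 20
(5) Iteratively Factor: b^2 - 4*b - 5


(1) = (m)*(m^3 - 5*m^2 - 16*m + 80) = m*(m + 4)*(m^2 - 9*m + 20) = m*(m - 4)*(m + 4)*(m - 5)
(2) = (k - 1)*(k^2 - 4) = (k - 2)*(k - 1)*(k + 2)
(3) = (q + 4)*(q^3 - 8*q^2 + 20*q - 16) = (q - 4)*(q + 4)*(q^2 - 4*q + 4) = (q - 4)*(q - 2)*(q + 4)*(q - 2)
(4) = (n - 5)*(n - 4)
(5) = (b - 5)*(b + 1)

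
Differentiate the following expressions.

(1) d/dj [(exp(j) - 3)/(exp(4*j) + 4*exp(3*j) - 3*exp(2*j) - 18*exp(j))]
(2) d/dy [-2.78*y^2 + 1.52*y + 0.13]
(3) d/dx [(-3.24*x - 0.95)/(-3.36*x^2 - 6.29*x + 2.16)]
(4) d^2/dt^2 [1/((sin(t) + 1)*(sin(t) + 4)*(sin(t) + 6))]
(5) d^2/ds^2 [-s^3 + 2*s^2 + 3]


(1) = (-3*exp(3*j) + 13*exp(2*j) - 18)*exp(-j)/(exp(5*j) + 5*exp(4*j) - 5*exp(3*j) - 45*exp(2*j) + 108)
(2) = 1.52 - 5.56*y
(3) = (10.8864*x^2 + 20.3796*x - (3.24*x + 0.95)*(6.72*x + 6.29) - 6.9984)/(3.36*x^2 + 6.29*x - 2.16)^2
(4) = (-9*sin(t)^5 - 112*sin(t)^4 - 428*sin(t)^3 - 302*sin(t)^2 + 1132*sin(t) + 1784)/((sin(t) + 1)^2*(sin(t) + 4)^3*(sin(t) + 6)^3)
(5) = 4 - 6*s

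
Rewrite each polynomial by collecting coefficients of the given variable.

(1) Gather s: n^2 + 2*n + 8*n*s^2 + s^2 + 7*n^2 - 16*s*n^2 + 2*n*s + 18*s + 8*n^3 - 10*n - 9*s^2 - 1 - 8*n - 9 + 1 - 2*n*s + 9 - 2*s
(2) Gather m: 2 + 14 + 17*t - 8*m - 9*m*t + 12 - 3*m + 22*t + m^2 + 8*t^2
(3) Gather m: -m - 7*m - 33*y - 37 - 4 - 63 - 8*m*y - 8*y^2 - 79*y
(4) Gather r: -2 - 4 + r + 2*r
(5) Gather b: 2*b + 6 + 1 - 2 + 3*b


(1) = 8*n^3 + 8*n^2 - 16*n + s^2*(8*n - 8) + s*(16 - 16*n^2)
(2) = m^2 + m*(-9*t - 11) + 8*t^2 + 39*t + 28
(3) = m*(-8*y - 8) - 8*y^2 - 112*y - 104
(4) = 3*r - 6
(5) = 5*b + 5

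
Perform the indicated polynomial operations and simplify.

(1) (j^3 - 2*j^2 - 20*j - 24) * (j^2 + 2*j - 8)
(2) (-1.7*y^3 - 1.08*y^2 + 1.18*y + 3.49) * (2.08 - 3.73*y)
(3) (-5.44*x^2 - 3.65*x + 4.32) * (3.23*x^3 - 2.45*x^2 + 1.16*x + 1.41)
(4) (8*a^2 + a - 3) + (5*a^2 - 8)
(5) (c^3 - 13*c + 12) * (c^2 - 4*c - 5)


(1) = j^5 - 32*j^3 - 48*j^2 + 112*j + 192
(2) = 6.341*y^4 + 0.4924*y^3 - 6.6478*y^2 - 10.5633*y + 7.2592
(3) = -17.5712*x^5 + 1.5385*x^4 + 16.5857*x^3 - 22.4884*x^2 - 0.1353*x + 6.0912
(4) = 13*a^2 + a - 11
(5) = c^5 - 4*c^4 - 18*c^3 + 64*c^2 + 17*c - 60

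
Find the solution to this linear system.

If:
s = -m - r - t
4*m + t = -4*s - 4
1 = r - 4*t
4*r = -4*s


Then:
m = 0
r = 1
s = -1
t = 0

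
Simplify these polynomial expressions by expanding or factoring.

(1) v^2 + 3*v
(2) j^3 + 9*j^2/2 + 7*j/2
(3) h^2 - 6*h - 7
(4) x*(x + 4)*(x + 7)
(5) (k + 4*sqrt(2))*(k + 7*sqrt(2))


(1) = v*(v + 3)
(2) = j*(j + 1)*(j + 7/2)
(3) = (h - 7)*(h + 1)
(4) = x^3 + 11*x^2 + 28*x
(5) = k^2 + 11*sqrt(2)*k + 56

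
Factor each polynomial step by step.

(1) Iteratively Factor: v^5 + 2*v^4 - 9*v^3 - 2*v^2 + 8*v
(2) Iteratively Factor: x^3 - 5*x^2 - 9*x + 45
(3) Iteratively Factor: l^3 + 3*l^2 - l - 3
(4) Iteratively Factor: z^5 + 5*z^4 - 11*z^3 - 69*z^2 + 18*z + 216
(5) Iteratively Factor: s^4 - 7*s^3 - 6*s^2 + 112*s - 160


(1) = (v - 1)*(v^4 + 3*v^3 - 6*v^2 - 8*v) = v*(v - 1)*(v^3 + 3*v^2 - 6*v - 8) = v*(v - 1)*(v + 1)*(v^2 + 2*v - 8) = v*(v - 2)*(v - 1)*(v + 1)*(v + 4)
(2) = (x + 3)*(x^2 - 8*x + 15) = (x - 3)*(x + 3)*(x - 5)
(3) = (l - 1)*(l^2 + 4*l + 3) = (l - 1)*(l + 1)*(l + 3)
(4) = (z + 3)*(z^4 + 2*z^3 - 17*z^2 - 18*z + 72) = (z + 3)*(z + 4)*(z^3 - 2*z^2 - 9*z + 18) = (z - 3)*(z + 3)*(z + 4)*(z^2 + z - 6) = (z - 3)*(z - 2)*(z + 3)*(z + 4)*(z + 3)
(5) = (s - 2)*(s^3 - 5*s^2 - 16*s + 80) = (s - 5)*(s - 2)*(s^2 - 16) = (s - 5)*(s - 4)*(s - 2)*(s + 4)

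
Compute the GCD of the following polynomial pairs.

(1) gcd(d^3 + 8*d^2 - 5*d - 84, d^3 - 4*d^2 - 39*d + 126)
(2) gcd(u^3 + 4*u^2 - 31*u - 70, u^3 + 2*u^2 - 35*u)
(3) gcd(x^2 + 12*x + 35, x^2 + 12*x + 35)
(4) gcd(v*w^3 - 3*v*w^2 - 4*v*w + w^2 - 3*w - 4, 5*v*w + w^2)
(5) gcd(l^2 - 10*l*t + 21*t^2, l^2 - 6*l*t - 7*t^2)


(1) = gcd((d - 3)*(d + 4)*(d + 7), (d - 7)*(d - 3)*(d + 6)) = d - 3
(2) = gcd((u - 5)*(u + 2)*(u + 7), u*(u - 5)*(u + 7)) = u^2 + 2*u - 35
(3) = x^2 + 12*x + 35
(4) = 1
(5) = gcd((l - 7*t)*(l - 3*t), (l - 7*t)*(l + t)) = -l + 7*t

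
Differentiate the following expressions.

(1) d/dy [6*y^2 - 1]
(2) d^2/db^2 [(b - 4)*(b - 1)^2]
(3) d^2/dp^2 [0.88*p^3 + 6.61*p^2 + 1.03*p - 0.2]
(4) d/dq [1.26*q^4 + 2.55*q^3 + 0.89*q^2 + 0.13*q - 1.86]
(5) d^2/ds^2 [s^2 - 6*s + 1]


(1) = 12*y
(2) = 6*b - 12
(3) = 5.28*p + 13.22
(4) = 5.04*q^3 + 7.65*q^2 + 1.78*q + 0.13
(5) = 2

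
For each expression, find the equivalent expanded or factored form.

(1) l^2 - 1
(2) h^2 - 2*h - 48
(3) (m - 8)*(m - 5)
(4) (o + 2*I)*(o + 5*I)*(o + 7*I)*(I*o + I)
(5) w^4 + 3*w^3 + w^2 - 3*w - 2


(1) = (l - 1)*(l + 1)
(2) = (h - 8)*(h + 6)
(3) = m^2 - 13*m + 40
(4) = I*o^4 - 14*o^3 + I*o^3 - 14*o^2 - 59*I*o^2 + 70*o - 59*I*o + 70
(5) = (w - 1)*(w + 1)^2*(w + 2)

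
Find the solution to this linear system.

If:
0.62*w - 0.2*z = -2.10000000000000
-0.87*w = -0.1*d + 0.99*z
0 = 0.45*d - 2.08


Then:
d = 4.62
w = -2.52
z = 2.68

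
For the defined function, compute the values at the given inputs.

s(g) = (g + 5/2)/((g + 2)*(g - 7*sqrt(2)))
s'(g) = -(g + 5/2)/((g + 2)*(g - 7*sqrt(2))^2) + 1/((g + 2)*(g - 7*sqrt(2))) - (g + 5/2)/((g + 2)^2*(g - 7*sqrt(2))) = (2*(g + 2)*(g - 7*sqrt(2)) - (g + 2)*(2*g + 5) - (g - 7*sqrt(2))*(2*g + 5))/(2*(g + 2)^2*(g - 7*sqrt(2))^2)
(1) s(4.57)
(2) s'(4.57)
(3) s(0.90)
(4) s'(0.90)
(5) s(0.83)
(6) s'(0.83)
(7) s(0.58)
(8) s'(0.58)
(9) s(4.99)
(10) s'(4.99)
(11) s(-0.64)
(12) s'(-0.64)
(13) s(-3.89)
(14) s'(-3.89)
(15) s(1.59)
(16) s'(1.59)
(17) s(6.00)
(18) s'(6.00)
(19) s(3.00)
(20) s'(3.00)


(1) = -0.20
(2) = -0.04
(3) = -0.13
(4) = -0.01
(5) = -0.13
(6) = -0.01
(7) = -0.13
(8) = -0.01
(9) = -0.22
(10) = -0.04
(11) = -0.13
(12) = 0.01
(13) = -0.05
(14) = 0.01
(15) = -0.14
(16) = -0.01
(17) = -0.27
(18) = -0.07
(19) = -0.16
(20) = -0.02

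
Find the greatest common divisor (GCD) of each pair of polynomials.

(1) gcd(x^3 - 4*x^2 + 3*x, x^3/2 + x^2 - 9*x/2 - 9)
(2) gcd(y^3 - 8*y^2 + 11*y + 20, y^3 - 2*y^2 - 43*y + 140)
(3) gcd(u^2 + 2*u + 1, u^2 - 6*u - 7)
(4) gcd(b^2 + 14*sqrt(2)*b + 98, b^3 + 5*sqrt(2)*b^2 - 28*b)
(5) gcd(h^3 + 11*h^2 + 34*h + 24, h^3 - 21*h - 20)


(1) = x - 3
(2) = y^2 - 9*y + 20
(3) = gcd((u + 1)^2, (u - 7)*(u + 1)) = u + 1
(4) = b + 7*sqrt(2)
(5) = h^2 + 5*h + 4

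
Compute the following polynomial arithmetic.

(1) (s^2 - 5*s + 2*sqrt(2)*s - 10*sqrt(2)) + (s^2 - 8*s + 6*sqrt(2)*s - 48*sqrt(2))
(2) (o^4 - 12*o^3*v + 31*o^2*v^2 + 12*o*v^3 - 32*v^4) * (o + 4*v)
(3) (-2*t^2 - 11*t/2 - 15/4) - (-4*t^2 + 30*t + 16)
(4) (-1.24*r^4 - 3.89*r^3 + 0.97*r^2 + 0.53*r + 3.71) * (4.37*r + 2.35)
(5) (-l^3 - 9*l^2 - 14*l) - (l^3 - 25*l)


(1) = 2*s^2 - 13*s + 8*sqrt(2)*s - 58*sqrt(2)
(2) = o^5 - 8*o^4*v - 17*o^3*v^2 + 136*o^2*v^3 + 16*o*v^4 - 128*v^5
(3) = 2*t^2 - 71*t/2 - 79/4
(4) = -5.4188*r^5 - 19.9133*r^4 - 4.9026*r^3 + 4.5956*r^2 + 17.4582*r + 8.7185
(5) = -2*l^3 - 9*l^2 + 11*l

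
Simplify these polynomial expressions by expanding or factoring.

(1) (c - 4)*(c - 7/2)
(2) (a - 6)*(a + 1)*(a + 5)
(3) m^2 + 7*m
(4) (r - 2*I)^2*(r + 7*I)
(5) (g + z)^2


(1) = c^2 - 15*c/2 + 14
(2) = a^3 - 31*a - 30
(3) = m*(m + 7)
(4) = r^3 + 3*I*r^2 + 24*r - 28*I
(5) = g^2 + 2*g*z + z^2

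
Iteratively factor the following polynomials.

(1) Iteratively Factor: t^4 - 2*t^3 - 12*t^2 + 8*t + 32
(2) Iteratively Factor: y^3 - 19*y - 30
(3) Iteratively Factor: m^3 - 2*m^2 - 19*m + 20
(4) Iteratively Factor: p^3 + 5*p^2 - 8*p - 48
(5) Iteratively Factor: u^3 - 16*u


(1) = (t - 4)*(t^3 + 2*t^2 - 4*t - 8) = (t - 4)*(t + 2)*(t^2 - 4) = (t - 4)*(t - 2)*(t + 2)*(t + 2)
(2) = (y - 5)*(y^2 + 5*y + 6) = (y - 5)*(y + 3)*(y + 2)
(3) = (m - 1)*(m^2 - m - 20) = (m - 5)*(m - 1)*(m + 4)
(4) = (p + 4)*(p^2 + p - 12) = (p - 3)*(p + 4)*(p + 4)
(5) = (u + 4)*(u^2 - 4*u) = (u - 4)*(u + 4)*(u)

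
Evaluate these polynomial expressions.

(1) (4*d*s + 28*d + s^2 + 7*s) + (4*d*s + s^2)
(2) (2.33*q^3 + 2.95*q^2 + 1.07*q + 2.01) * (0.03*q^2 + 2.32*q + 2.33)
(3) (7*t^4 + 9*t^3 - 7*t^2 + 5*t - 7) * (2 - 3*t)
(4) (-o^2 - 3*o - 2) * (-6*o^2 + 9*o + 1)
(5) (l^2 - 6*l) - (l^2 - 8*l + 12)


(1) = 8*d*s + 28*d + 2*s^2 + 7*s
(2) = 0.0699*q^5 + 5.4941*q^4 + 12.305*q^3 + 9.4162*q^2 + 7.1563*q + 4.6833
(3) = -21*t^5 - 13*t^4 + 39*t^3 - 29*t^2 + 31*t - 14
(4) = 6*o^4 + 9*o^3 - 16*o^2 - 21*o - 2
(5) = 2*l - 12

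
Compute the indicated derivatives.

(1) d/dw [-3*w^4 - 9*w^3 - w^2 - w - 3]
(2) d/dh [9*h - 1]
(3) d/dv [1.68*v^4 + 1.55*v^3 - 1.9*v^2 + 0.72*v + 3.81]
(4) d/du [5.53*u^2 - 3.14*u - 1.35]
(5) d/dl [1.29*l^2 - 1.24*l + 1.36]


(1) = -12*w^3 - 27*w^2 - 2*w - 1
(2) = 9
(3) = 6.72*v^3 + 4.65*v^2 - 3.8*v + 0.72
(4) = 11.06*u - 3.14
(5) = 2.58*l - 1.24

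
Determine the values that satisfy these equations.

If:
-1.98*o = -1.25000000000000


Then:
o = 0.63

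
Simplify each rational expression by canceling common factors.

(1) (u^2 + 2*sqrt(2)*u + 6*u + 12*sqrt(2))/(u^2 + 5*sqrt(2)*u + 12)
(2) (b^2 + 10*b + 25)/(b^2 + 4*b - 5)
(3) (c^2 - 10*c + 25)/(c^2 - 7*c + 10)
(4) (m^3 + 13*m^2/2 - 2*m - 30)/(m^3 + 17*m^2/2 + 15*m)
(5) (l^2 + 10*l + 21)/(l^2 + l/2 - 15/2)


(1) = (u + 6)/(u + 3*sqrt(2))
(2) = (b + 5)/(b - 1)
(3) = (c - 5)/(c - 2)
(4) = (m - 2)/m
(5) = (2*l + 14)/(2*l - 5)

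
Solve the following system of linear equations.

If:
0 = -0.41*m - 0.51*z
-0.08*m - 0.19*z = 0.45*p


Then:
m = -1.24390243902439*z
p = -0.201084010840108*z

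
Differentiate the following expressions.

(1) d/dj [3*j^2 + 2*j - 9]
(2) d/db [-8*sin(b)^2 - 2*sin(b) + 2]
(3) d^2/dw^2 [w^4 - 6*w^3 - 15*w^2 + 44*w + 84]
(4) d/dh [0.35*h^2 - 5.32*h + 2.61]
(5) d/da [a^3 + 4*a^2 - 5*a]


(1) = 6*j + 2
(2) = -2*(8*sin(b) + 1)*cos(b)
(3) = 12*w^2 - 36*w - 30
(4) = 0.7*h - 5.32
(5) = 3*a^2 + 8*a - 5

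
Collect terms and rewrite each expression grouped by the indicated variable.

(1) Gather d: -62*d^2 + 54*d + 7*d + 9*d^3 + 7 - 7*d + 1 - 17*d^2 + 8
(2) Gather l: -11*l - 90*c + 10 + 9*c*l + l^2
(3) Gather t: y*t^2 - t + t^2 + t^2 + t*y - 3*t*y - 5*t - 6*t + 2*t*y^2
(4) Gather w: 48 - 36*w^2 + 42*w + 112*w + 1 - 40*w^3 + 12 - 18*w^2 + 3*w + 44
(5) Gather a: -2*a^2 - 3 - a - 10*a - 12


(1) = 9*d^3 - 79*d^2 + 54*d + 16
(2) = -90*c + l^2 + l*(9*c - 11) + 10
(3) = t^2*(y + 2) + t*(2*y^2 - 2*y - 12)
(4) = -40*w^3 - 54*w^2 + 157*w + 105
(5) = -2*a^2 - 11*a - 15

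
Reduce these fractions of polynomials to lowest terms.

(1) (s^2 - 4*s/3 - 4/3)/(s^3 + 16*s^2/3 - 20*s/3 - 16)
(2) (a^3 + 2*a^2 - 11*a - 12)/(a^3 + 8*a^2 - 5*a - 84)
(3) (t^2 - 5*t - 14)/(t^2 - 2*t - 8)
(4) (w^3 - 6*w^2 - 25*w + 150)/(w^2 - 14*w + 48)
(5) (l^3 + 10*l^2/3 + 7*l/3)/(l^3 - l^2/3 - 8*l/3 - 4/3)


(1) = (3*s + 2)/(3*s^2 + 22*s + 24)
(2) = (a + 1)/(a + 7)
(3) = (t - 7)/(t - 4)
(4) = (w^2 - 25)/(w - 8)
(5) = (3*l^2 + 7*l)/(3*l^2 - 4*l - 4)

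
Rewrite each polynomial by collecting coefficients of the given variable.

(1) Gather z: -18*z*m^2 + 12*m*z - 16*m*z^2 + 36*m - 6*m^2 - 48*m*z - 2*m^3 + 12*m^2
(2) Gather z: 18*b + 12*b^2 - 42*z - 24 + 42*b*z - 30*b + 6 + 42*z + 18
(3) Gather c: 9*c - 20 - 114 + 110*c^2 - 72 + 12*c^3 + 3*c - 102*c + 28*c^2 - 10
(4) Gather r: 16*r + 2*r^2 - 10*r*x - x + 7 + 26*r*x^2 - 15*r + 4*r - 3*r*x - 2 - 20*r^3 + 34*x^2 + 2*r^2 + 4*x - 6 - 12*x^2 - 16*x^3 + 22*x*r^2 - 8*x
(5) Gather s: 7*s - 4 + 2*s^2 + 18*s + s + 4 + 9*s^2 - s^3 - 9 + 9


(1) = -2*m^3 + 6*m^2 - 16*m*z^2 + 36*m + z*(-18*m^2 - 36*m)
(2) = 12*b^2 + 42*b*z - 12*b
(3) = 12*c^3 + 138*c^2 - 90*c - 216
(4) = -20*r^3 + r^2*(22*x + 4) + r*(26*x^2 - 13*x + 5) - 16*x^3 + 22*x^2 - 5*x - 1
(5) = -s^3 + 11*s^2 + 26*s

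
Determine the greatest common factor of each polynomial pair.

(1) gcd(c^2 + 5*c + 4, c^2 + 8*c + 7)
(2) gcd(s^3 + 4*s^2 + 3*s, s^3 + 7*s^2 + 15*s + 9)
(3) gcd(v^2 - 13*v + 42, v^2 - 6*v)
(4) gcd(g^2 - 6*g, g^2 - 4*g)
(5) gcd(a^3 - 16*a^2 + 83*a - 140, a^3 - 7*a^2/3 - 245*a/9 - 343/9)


(1) = c + 1
(2) = s^2 + 4*s + 3
(3) = v - 6
(4) = g
(5) = a - 7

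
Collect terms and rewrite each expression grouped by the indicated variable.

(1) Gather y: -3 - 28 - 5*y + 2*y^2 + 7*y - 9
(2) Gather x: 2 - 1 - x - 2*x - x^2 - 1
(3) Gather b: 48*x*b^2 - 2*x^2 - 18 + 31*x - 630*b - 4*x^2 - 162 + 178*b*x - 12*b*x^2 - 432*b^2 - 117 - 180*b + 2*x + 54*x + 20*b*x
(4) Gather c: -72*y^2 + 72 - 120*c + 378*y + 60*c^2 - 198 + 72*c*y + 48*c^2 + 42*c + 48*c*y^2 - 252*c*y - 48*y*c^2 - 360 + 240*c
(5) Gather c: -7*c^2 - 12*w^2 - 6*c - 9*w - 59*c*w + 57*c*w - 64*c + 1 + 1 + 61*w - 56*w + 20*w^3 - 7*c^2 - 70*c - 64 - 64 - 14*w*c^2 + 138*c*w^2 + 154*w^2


(1) = 2*y^2 + 2*y - 40
(2) = -x^2 - 3*x
(3) = b^2*(48*x - 432) + b*(-12*x^2 + 198*x - 810) - 6*x^2 + 87*x - 297
(4) = c^2*(108 - 48*y) + c*(48*y^2 - 180*y + 162) - 72*y^2 + 378*y - 486
(5) = c^2*(-14*w - 14) + c*(138*w^2 - 2*w - 140) + 20*w^3 + 142*w^2 - 4*w - 126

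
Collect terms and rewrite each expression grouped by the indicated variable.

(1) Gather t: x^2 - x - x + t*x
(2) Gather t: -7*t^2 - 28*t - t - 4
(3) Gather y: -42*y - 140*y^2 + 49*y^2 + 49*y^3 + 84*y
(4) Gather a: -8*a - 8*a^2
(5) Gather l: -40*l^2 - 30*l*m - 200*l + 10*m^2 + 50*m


(1) = t*x + x^2 - 2*x
(2) = -7*t^2 - 29*t - 4
(3) = 49*y^3 - 91*y^2 + 42*y
(4) = -8*a^2 - 8*a
(5) = -40*l^2 + l*(-30*m - 200) + 10*m^2 + 50*m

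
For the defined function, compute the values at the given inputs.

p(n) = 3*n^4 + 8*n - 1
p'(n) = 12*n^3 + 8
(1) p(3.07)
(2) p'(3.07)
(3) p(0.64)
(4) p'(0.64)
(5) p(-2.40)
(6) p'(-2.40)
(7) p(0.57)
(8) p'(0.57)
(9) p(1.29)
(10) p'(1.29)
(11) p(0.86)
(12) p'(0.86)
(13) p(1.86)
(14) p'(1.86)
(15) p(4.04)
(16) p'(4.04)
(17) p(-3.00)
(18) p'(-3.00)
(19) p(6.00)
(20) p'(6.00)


(1) = 290.05
(2) = 355.21
(3) = 4.62
(4) = 11.15
(5) = 79.33
(6) = -157.89
(7) = 3.88
(8) = 10.22
(9) = 17.63
(10) = 33.76
(11) = 7.52
(12) = 15.63
(13) = 49.79
(14) = 85.22
(15) = 830.50
(16) = 799.27
(17) = 218.00
(18) = -316.00
(19) = 3935.00
(20) = 2600.00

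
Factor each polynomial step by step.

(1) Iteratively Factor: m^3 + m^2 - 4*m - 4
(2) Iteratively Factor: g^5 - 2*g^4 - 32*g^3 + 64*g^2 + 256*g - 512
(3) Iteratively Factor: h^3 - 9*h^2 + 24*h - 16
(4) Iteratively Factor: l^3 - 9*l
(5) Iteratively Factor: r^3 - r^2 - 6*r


(1) = (m + 1)*(m^2 - 4) = (m + 1)*(m + 2)*(m - 2)
(2) = (g - 4)*(g^4 + 2*g^3 - 24*g^2 - 32*g + 128) = (g - 4)^2*(g^3 + 6*g^2 - 32) = (g - 4)^2*(g + 4)*(g^2 + 2*g - 8) = (g - 4)^2*(g + 4)^2*(g - 2)
(3) = (h - 4)*(h^2 - 5*h + 4) = (h - 4)^2*(h - 1)
(4) = (l + 3)*(l^2 - 3*l) = l*(l + 3)*(l - 3)
(5) = (r + 2)*(r^2 - 3*r) = (r - 3)*(r + 2)*(r)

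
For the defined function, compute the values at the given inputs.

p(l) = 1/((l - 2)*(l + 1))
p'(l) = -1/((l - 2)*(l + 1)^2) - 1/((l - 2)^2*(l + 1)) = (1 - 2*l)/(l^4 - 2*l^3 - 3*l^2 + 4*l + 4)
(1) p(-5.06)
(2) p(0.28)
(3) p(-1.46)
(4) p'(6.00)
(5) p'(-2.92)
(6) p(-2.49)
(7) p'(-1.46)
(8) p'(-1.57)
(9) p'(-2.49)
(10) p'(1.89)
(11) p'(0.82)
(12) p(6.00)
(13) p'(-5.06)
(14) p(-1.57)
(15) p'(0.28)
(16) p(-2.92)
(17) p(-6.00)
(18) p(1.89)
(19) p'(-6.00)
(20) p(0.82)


(1) = 0.03
(2) = -0.45
(3) = 0.63
(4) = -0.01
(5) = 0.08
(6) = 0.15
(7) = 1.55
(8) = 1.00
(9) = 0.13
(10) = -27.51
(11) = -0.14
(12) = 0.04
(13) = 0.01
(14) = 0.49
(15) = 0.09
(16) = 0.11
(17) = 0.03
(18) = -3.15
(19) = 0.01
(20) = -0.47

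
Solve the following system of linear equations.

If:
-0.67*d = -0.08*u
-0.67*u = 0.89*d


Then:
d = 0.00
u = 0.00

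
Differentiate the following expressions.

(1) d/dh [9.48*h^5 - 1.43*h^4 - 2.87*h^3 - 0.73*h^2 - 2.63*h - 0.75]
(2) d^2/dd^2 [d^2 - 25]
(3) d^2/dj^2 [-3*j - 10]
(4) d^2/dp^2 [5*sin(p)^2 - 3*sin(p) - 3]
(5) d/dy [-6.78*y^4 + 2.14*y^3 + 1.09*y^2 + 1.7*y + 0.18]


(1) = 47.4*h^4 - 5.72*h^3 - 8.61*h^2 - 1.46*h - 2.63
(2) = 2
(3) = 0
(4) = 3*sin(p) + 10*cos(2*p)
(5) = -27.12*y^3 + 6.42*y^2 + 2.18*y + 1.7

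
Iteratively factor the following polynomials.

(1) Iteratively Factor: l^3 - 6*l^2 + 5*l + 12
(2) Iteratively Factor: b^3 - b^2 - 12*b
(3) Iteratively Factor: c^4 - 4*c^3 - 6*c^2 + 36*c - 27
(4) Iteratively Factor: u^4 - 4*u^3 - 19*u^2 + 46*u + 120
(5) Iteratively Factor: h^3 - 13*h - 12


(1) = (l - 4)*(l^2 - 2*l - 3) = (l - 4)*(l - 3)*(l + 1)
(2) = (b + 3)*(b^2 - 4*b) = b*(b + 3)*(b - 4)
(3) = (c - 1)*(c^3 - 3*c^2 - 9*c + 27) = (c - 3)*(c - 1)*(c^2 - 9) = (c - 3)^2*(c - 1)*(c + 3)
(4) = (u + 2)*(u^3 - 6*u^2 - 7*u + 60) = (u + 2)*(u + 3)*(u^2 - 9*u + 20) = (u - 4)*(u + 2)*(u + 3)*(u - 5)
(5) = (h + 3)*(h^2 - 3*h - 4) = (h - 4)*(h + 3)*(h + 1)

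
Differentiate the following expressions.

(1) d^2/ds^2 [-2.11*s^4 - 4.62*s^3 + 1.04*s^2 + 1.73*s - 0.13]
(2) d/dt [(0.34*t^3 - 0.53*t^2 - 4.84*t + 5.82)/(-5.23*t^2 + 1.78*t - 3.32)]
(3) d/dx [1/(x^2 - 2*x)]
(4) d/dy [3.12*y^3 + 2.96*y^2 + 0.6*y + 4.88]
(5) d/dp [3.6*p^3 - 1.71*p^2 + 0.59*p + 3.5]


(1) = -25.32*s^2 - 27.72*s + 2.08
(2) = (-1.7782*t^4 + 1.2104*t^3 - 29.643*t^2 + 64.3964*t + 5.7092)/(27.3529*t^4 - 18.6188*t^3 + 37.8956*t^2 - 11.8192*t + 11.0224)
(3) = 2*(1 - x)/(x^2*(x - 2)^2)
(4) = 9.36*y^2 + 5.92*y + 0.6
(5) = 10.8*p^2 - 3.42*p + 0.59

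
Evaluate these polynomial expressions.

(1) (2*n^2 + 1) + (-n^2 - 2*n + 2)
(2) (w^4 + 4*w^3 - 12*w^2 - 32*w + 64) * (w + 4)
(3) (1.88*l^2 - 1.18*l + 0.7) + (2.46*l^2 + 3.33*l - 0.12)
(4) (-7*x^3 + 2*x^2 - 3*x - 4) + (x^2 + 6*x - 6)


(1) = n^2 - 2*n + 3
(2) = w^5 + 8*w^4 + 4*w^3 - 80*w^2 - 64*w + 256
(3) = 4.34*l^2 + 2.15*l + 0.58
(4) = -7*x^3 + 3*x^2 + 3*x - 10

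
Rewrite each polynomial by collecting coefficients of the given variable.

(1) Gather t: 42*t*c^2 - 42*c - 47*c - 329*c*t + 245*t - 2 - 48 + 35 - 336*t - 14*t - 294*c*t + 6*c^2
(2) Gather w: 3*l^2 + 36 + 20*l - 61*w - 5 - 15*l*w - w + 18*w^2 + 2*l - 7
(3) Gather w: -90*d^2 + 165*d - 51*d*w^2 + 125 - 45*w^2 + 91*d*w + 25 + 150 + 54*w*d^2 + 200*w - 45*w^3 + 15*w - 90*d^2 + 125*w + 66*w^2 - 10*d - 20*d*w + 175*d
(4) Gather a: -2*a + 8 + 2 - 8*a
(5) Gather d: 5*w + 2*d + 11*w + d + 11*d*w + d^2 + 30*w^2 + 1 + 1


(1) = 6*c^2 - 89*c + t*(42*c^2 - 623*c - 105) - 15
(2) = 3*l^2 + 22*l + 18*w^2 + w*(-15*l - 62) + 24
(3) = -180*d^2 + 330*d - 45*w^3 + w^2*(21 - 51*d) + w*(54*d^2 + 71*d + 340) + 300
(4) = 10 - 10*a
(5) = d^2 + d*(11*w + 3) + 30*w^2 + 16*w + 2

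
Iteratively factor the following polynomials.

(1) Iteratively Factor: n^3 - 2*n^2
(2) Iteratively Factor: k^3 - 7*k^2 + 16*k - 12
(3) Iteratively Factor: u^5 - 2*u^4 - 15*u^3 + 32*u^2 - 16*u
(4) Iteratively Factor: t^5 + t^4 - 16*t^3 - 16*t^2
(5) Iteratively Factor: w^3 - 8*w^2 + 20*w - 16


(1) = (n - 2)*(n^2) = n*(n - 2)*(n)
(2) = (k - 3)*(k^2 - 4*k + 4) = (k - 3)*(k - 2)*(k - 2)
(3) = (u - 4)*(u^4 + 2*u^3 - 7*u^2 + 4*u) = (u - 4)*(u - 1)*(u^3 + 3*u^2 - 4*u) = (u - 4)*(u - 1)*(u + 4)*(u^2 - u) = (u - 4)*(u - 1)^2*(u + 4)*(u)
(4) = (t + 1)*(t^4 - 16*t^2) = (t + 1)*(t + 4)*(t^3 - 4*t^2) = t*(t + 1)*(t + 4)*(t^2 - 4*t) = t^2*(t + 1)*(t + 4)*(t - 4)
(5) = (w - 2)*(w^2 - 6*w + 8) = (w - 4)*(w - 2)*(w - 2)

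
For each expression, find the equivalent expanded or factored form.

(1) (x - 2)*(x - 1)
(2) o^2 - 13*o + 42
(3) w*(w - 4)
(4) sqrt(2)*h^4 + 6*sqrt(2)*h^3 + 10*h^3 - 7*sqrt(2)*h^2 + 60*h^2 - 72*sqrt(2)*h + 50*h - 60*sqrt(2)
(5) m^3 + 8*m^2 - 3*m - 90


(1) = x^2 - 3*x + 2
(2) = (o - 7)*(o - 6)
(3) = w^2 - 4*w
(4) = (h + 5)*(h - sqrt(2))*(h + 6*sqrt(2))*(sqrt(2)*h + sqrt(2))
(5) = (m - 3)*(m + 5)*(m + 6)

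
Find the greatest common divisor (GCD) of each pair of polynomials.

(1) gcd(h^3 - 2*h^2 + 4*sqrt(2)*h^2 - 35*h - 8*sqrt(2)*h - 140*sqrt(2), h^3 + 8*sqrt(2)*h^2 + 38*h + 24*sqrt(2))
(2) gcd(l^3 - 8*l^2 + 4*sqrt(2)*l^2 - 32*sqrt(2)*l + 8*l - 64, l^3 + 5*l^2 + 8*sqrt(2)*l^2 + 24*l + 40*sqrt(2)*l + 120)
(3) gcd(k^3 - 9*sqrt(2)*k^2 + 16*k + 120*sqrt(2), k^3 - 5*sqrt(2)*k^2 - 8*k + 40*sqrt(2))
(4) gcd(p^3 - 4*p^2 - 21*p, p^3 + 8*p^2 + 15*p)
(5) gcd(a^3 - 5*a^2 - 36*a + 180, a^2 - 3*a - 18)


(1) = h + 4*sqrt(2)
(2) = l + 2*sqrt(2)
(3) = k^2 - 3*sqrt(2)*k - 20
(4) = p^2 + 3*p
(5) = a - 6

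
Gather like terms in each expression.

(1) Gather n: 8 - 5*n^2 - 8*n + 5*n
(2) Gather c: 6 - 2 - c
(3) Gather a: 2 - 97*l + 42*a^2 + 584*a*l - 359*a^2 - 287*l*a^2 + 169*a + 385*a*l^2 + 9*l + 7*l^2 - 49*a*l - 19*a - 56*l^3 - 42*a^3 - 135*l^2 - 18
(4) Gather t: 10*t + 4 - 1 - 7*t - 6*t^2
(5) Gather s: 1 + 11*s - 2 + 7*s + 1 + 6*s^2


(1) = -5*n^2 - 3*n + 8
(2) = 4 - c
(3) = -42*a^3 + a^2*(-287*l - 317) + a*(385*l^2 + 535*l + 150) - 56*l^3 - 128*l^2 - 88*l - 16
(4) = -6*t^2 + 3*t + 3
(5) = 6*s^2 + 18*s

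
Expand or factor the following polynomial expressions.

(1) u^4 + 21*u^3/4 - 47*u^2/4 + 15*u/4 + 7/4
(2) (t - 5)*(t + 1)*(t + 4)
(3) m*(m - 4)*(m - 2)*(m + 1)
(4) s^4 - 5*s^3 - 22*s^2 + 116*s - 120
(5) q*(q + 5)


(1) = (u - 1)^2*(u + 1/4)*(u + 7)
(2) = t^3 - 21*t - 20
(3) = m^4 - 5*m^3 + 2*m^2 + 8*m
(4) = (s - 6)*(s - 2)^2*(s + 5)
(5) = q^2 + 5*q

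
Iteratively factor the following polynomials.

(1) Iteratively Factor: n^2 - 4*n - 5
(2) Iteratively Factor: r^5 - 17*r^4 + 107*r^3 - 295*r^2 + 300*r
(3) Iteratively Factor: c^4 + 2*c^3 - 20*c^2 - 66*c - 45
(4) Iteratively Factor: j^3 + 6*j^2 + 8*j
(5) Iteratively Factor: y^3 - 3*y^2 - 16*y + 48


(1) = (n - 5)*(n + 1)
(2) = (r - 4)*(r^4 - 13*r^3 + 55*r^2 - 75*r) = r*(r - 4)*(r^3 - 13*r^2 + 55*r - 75) = r*(r - 5)*(r - 4)*(r^2 - 8*r + 15) = r*(r - 5)*(r - 4)*(r - 3)*(r - 5)
(3) = (c + 3)*(c^3 - c^2 - 17*c - 15) = (c + 1)*(c + 3)*(c^2 - 2*c - 15) = (c - 5)*(c + 1)*(c + 3)*(c + 3)
(4) = (j + 4)*(j^2 + 2*j) = (j + 2)*(j + 4)*(j)
(5) = (y - 3)*(y^2 - 16) = (y - 3)*(y + 4)*(y - 4)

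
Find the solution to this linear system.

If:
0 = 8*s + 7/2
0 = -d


Then:
d = 0
s = -7/16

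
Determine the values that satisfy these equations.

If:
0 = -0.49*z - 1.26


Then:
z = -2.57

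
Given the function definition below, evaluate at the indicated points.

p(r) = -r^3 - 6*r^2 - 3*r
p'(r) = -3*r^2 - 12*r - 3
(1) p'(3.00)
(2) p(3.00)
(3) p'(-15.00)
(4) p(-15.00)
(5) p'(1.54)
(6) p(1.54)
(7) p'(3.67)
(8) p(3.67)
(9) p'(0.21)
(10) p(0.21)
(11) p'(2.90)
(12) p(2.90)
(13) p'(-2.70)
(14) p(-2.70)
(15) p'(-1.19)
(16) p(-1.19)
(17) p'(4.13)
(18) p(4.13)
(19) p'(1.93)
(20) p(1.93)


(1) = -66.00
(2) = -90.00
(3) = -498.00
(4) = 2070.00
(5) = -28.59
(6) = -22.50
(7) = -87.45
(8) = -141.25
(9) = -5.65
(10) = -0.90
(11) = -63.03
(12) = -83.55
(13) = 7.53
(14) = -15.96
(15) = 7.03
(16) = -3.24
(17) = -103.73
(18) = -185.18
(19) = -37.33
(20) = -35.33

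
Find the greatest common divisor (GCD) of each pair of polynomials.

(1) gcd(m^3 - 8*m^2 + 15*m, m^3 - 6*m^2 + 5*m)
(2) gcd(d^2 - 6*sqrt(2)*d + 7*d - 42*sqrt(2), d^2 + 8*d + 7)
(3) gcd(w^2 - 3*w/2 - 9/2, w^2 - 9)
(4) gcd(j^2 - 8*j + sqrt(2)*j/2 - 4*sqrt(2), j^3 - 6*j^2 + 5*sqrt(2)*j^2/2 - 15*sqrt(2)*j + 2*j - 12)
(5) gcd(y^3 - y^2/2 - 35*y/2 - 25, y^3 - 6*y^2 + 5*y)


(1) = m^2 - 5*m
(2) = gcd((d + 7)*(d - 6*sqrt(2)), (d + 1)*(d + 7)) = d + 7
(3) = w - 3
(4) = gcd((j - 8)*(j + sqrt(2)/2), (j - 6)*(j + sqrt(2)/2)*(j + 2*sqrt(2))) = j + sqrt(2)/2
(5) = y - 5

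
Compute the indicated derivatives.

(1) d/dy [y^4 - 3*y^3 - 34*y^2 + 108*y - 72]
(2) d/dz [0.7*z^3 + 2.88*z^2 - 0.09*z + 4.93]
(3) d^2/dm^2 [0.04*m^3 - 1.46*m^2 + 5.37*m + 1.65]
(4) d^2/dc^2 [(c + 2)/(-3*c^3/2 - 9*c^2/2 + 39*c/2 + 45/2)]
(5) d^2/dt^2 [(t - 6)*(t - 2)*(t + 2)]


(1) = 4*y^3 - 9*y^2 - 68*y + 108
(2) = 2.1*z^2 + 5.76*z - 0.09
(3) = 0.24*m - 2.92
(4) = 4*(-(c + 2)*(3*c^2 + 6*c - 13)^2 + (3*c^2 + 6*c + 3*(c + 1)*(c + 2) - 13)*(c^3 + 3*c^2 - 13*c - 15))/(3*(c^3 + 3*c^2 - 13*c - 15)^3)
(5) = 6*t - 12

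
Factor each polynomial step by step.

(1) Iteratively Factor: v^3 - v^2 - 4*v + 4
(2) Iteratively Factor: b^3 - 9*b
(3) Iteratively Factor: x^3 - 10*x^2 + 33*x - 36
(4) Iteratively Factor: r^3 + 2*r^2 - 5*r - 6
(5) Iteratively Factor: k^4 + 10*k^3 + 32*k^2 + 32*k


(1) = (v - 1)*(v^2 - 4) = (v - 2)*(v - 1)*(v + 2)
(2) = (b - 3)*(b^2 + 3*b) = (b - 3)*(b + 3)*(b)
(3) = (x - 4)*(x^2 - 6*x + 9) = (x - 4)*(x - 3)*(x - 3)
(4) = (r + 1)*(r^2 + r - 6) = (r - 2)*(r + 1)*(r + 3)
(5) = (k)*(k^3 + 10*k^2 + 32*k + 32) = k*(k + 2)*(k^2 + 8*k + 16) = k*(k + 2)*(k + 4)*(k + 4)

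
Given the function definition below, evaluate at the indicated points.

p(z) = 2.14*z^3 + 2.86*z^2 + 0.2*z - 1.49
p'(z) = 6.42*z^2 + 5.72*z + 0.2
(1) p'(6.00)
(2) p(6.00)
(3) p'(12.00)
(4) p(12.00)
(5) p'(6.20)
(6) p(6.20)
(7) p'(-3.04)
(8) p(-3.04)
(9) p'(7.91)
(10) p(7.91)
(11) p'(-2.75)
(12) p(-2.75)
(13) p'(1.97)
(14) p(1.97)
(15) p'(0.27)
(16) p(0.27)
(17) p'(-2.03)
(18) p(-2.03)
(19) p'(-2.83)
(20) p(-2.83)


(1) = 265.64
(2) = 564.91
(3) = 993.32
(4) = 4110.67
(5) = 282.45
(6) = 619.71
(7) = 42.14
(8) = -35.79
(9) = 447.13
(10) = 1238.15
(11) = 33.02
(12) = -24.92
(13) = 36.38
(14) = 26.36
(15) = 2.21
(16) = -1.19
(17) = 15.04
(18) = -8.01
(19) = 35.43
(20) = -27.65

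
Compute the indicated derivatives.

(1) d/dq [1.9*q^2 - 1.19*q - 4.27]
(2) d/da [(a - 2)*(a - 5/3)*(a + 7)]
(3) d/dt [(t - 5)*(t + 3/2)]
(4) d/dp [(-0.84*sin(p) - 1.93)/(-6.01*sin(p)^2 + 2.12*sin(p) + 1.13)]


(1) = 3.8*q - 1.19
(2) = 3*a^2 + 20*a/3 - 67/3
(3) = 2*t - 7/2
(4) = (-5.0484*sin(p)^2 - 23.1986*sin(p) + 3.1424)*cos(p)/(36.1201*sin(p)^4 - 25.4824*sin(p)^3 - 9.0882*sin(p)^2 + 4.7912*sin(p) + 1.2769)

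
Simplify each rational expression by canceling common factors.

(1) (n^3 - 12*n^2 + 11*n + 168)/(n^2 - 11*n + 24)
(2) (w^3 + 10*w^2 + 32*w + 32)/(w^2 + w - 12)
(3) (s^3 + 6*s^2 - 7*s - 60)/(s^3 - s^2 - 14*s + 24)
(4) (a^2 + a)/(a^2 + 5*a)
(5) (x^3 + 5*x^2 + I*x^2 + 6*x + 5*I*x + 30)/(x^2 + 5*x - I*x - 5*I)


(1) = (n^2 - 4*n - 21)/(n - 3)
(2) = (w^2 + 6*w + 8)/(w - 3)
(3) = (s + 5)/(s - 2)
(4) = (a + 1)/(a + 5)
(5) = (x^2 + I*x + 6)/(x - I)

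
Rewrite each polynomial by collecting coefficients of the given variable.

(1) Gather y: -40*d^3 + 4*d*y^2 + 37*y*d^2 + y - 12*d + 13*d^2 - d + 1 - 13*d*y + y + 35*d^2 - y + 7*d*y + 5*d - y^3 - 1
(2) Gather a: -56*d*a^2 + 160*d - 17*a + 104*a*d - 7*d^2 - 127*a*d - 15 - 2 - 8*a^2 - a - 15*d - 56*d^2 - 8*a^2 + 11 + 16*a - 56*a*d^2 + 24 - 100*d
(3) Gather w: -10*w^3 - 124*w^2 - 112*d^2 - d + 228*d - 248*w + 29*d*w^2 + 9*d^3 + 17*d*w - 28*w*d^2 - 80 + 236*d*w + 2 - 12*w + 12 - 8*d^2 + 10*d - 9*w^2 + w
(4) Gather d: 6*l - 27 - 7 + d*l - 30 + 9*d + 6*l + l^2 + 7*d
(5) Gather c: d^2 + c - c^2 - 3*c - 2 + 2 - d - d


(1) = -40*d^3 + 48*d^2 + 4*d*y^2 - 8*d - y^3 + y*(37*d^2 - 6*d + 1)
(2) = a^2*(-56*d - 16) + a*(-56*d^2 - 23*d - 2) - 63*d^2 + 45*d + 18
(3) = 9*d^3 - 120*d^2 + 237*d - 10*w^3 + w^2*(29*d - 133) + w*(-28*d^2 + 253*d - 259) - 66
(4) = d*(l + 16) + l^2 + 12*l - 64
(5) = -c^2 - 2*c + d^2 - 2*d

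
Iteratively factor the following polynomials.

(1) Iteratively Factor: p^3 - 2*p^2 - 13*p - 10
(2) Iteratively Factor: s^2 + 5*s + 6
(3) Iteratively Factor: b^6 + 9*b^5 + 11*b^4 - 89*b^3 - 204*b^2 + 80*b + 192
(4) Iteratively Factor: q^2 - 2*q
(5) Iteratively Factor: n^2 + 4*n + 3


(1) = (p + 1)*(p^2 - 3*p - 10) = (p + 1)*(p + 2)*(p - 5)
(2) = (s + 2)*(s + 3)
(3) = (b + 4)*(b^5 + 5*b^4 - 9*b^3 - 53*b^2 + 8*b + 48) = (b + 1)*(b + 4)*(b^4 + 4*b^3 - 13*b^2 - 40*b + 48) = (b + 1)*(b + 4)^2*(b^3 - 13*b + 12) = (b - 1)*(b + 1)*(b + 4)^2*(b^2 + b - 12) = (b - 1)*(b + 1)*(b + 4)^3*(b - 3)
(4) = (q - 2)*(q)
(5) = (n + 1)*(n + 3)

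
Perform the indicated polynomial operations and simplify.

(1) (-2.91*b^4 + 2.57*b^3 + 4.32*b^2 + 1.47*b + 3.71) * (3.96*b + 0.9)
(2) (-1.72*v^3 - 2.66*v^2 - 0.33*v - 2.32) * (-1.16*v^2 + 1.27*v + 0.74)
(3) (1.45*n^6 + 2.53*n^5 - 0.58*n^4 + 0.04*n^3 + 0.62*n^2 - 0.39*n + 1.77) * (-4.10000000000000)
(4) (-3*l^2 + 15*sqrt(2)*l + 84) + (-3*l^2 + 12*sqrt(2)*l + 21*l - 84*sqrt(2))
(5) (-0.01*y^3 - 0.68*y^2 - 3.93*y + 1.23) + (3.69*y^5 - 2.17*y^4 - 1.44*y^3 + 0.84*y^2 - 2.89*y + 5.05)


(1) = -11.5236*b^5 + 7.5582*b^4 + 19.4202*b^3 + 9.7092*b^2 + 16.0146*b + 3.339
(2) = 1.9952*v^5 + 0.9012*v^4 - 4.2682*v^3 + 0.3037*v^2 - 3.1906*v - 1.7168
(3) = -5.945*n^6 - 10.373*n^5 + 2.378*n^4 - 0.164*n^3 - 2.542*n^2 + 1.599*n - 7.257
(4) = -6*l^2 + 21*l + 27*sqrt(2)*l - 84*sqrt(2) + 84
(5) = 3.69*y^5 - 2.17*y^4 - 1.45*y^3 + 0.16*y^2 - 6.82*y + 6.28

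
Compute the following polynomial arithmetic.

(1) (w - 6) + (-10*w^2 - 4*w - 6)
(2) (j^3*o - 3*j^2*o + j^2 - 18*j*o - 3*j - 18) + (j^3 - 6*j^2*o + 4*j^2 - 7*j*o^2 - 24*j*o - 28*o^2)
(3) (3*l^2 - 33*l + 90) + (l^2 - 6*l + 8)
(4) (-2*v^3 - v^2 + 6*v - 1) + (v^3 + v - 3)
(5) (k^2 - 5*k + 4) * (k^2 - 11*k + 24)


(1) = -10*w^2 - 3*w - 12
(2) = j^3*o + j^3 - 9*j^2*o + 5*j^2 - 7*j*o^2 - 42*j*o - 3*j - 28*o^2 - 18
(3) = 4*l^2 - 39*l + 98
(4) = -v^3 - v^2 + 7*v - 4
(5) = k^4 - 16*k^3 + 83*k^2 - 164*k + 96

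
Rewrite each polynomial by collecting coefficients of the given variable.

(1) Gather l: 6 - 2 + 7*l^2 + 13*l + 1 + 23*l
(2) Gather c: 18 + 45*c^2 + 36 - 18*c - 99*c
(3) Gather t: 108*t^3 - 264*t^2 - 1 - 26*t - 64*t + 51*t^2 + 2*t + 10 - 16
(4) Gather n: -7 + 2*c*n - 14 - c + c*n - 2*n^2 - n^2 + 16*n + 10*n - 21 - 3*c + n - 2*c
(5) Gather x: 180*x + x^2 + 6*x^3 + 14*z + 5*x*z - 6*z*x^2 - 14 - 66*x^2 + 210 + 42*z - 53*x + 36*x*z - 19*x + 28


(1) = 7*l^2 + 36*l + 5
(2) = 45*c^2 - 117*c + 54
(3) = 108*t^3 - 213*t^2 - 88*t - 7
(4) = -6*c - 3*n^2 + n*(3*c + 27) - 42
(5) = 6*x^3 + x^2*(-6*z - 65) + x*(41*z + 108) + 56*z + 224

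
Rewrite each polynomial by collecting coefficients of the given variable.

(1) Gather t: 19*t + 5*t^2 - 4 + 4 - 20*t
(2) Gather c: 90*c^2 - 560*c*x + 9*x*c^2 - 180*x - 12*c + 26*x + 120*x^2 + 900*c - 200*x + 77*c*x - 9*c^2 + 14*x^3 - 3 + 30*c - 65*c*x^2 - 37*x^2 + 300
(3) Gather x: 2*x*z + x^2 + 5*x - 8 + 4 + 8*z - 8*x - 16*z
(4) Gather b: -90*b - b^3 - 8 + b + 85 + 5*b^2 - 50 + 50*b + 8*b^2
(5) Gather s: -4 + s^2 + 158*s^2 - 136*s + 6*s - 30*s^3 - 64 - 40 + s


(1) = 5*t^2 - t
(2) = c^2*(9*x + 81) + c*(-65*x^2 - 483*x + 918) + 14*x^3 + 83*x^2 - 354*x + 297
(3) = x^2 + x*(2*z - 3) - 8*z - 4
(4) = -b^3 + 13*b^2 - 39*b + 27
(5) = -30*s^3 + 159*s^2 - 129*s - 108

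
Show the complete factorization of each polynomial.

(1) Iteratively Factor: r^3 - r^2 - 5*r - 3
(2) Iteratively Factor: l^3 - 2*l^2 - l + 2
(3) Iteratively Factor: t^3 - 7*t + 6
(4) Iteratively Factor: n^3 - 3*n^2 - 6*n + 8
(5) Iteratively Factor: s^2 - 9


(1) = (r + 1)*(r^2 - 2*r - 3) = (r + 1)^2*(r - 3)
(2) = (l - 2)*(l^2 - 1) = (l - 2)*(l + 1)*(l - 1)
(3) = (t - 1)*(t^2 + t - 6) = (t - 1)*(t + 3)*(t - 2)
(4) = (n - 4)*(n^2 + n - 2) = (n - 4)*(n - 1)*(n + 2)
(5) = (s + 3)*(s - 3)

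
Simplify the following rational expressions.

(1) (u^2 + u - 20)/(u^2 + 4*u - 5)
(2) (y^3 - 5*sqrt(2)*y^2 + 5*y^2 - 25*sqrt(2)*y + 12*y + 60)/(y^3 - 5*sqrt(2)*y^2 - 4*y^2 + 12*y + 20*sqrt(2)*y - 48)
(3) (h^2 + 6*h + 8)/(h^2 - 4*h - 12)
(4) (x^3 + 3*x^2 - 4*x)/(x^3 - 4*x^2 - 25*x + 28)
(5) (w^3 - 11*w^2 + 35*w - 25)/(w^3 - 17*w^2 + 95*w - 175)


(1) = (u - 4)/(u - 1)
(2) = (y + 5)/(y - 4)
(3) = (h + 4)/(h - 6)
(4) = x/(x - 7)
(5) = (w - 1)/(w - 7)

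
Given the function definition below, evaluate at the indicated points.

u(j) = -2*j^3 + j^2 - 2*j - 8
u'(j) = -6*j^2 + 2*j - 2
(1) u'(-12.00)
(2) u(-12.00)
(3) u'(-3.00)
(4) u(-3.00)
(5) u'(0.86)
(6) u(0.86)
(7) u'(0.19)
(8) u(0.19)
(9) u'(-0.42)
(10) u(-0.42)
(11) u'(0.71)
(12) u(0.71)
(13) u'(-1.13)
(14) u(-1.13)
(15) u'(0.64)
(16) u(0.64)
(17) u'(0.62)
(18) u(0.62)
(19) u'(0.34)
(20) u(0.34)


(1) = -890.00
(2) = 3616.00
(3) = -62.00
(4) = 61.00
(5) = -4.72
(6) = -10.25
(7) = -1.84
(8) = -8.36
(9) = -3.90
(10) = -6.84
(11) = -3.60
(12) = -9.63
(13) = -11.92
(14) = -1.58
(15) = -3.18
(16) = -9.39
(17) = -3.07
(18) = -9.33
(19) = -2.01
(20) = -8.64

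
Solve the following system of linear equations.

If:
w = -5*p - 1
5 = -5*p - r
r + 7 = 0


Then:
p = 2/5
r = -7
w = -3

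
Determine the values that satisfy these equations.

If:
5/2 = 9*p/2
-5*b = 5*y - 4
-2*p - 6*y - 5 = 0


Then:
b = 491/270
p = 5/9
y = -55/54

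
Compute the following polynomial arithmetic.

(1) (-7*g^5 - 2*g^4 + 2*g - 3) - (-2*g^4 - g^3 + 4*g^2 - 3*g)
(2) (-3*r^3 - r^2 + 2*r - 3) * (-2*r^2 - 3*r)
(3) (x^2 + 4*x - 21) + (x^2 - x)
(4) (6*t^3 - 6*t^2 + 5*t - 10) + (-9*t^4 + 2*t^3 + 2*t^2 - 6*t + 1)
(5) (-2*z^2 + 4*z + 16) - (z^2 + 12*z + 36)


(1) = -7*g^5 + g^3 - 4*g^2 + 5*g - 3
(2) = 6*r^5 + 11*r^4 - r^3 + 9*r
(3) = 2*x^2 + 3*x - 21
(4) = -9*t^4 + 8*t^3 - 4*t^2 - t - 9
(5) = -3*z^2 - 8*z - 20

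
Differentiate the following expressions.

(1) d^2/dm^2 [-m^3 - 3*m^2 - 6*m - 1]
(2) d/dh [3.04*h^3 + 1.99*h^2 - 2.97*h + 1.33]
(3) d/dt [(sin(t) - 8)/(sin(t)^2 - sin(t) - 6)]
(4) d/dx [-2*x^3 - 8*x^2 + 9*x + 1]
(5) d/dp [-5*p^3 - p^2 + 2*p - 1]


(1) = -6*m - 6
(2) = 9.12*h^2 + 3.98*h - 2.97
(3) = (16*sin(t) + cos(t)^2 - 15)*cos(t)/(sin(t) + cos(t)^2 + 5)^2
(4) = -6*x^2 - 16*x + 9
(5) = -15*p^2 - 2*p + 2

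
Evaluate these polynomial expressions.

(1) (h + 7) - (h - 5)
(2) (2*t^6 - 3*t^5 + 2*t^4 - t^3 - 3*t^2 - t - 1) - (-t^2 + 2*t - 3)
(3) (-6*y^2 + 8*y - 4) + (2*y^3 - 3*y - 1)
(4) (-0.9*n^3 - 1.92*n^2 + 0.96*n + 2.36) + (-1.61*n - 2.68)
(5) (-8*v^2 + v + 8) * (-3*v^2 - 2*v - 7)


(1) = 12
(2) = 2*t^6 - 3*t^5 + 2*t^4 - t^3 - 2*t^2 - 3*t + 2
(3) = 2*y^3 - 6*y^2 + 5*y - 5
(4) = -0.9*n^3 - 1.92*n^2 - 0.65*n - 0.32
(5) = 24*v^4 + 13*v^3 + 30*v^2 - 23*v - 56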